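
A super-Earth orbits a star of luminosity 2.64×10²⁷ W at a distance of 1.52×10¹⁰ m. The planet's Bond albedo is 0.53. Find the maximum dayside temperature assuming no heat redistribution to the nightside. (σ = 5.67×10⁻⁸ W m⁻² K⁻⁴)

T_ss ≈ 1660 K

Flux: S = L/(4πd²) = 2.64×10²⁷/(4π×(1.52×10¹⁰)²) = 9.09×10⁵ W m⁻².
With no redistribution each surface element balances locally: S(1−A) = σT⁴.
T = [9.09×10⁵ × 0.47 / 5.67×10⁻⁸]^(1/4) = (7.54×10¹²)^(1/4) = 1660 K.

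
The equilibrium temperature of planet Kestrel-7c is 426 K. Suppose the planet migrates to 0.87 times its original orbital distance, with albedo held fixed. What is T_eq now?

T_eq ≈ 457 K

T_eq ∝ L^(1/4) · d^(−1/2).
T′ = 426 / 0.87^(1/2) = 457 K.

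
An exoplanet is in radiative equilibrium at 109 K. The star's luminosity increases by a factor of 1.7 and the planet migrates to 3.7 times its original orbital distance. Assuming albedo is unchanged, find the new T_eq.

T_eq ∝ L^(1/4) · d^(−1/2).
T′ = 109 × 1.7^(1/4) / 3.7^(1/2) = 64.7 K.

T_eq ≈ 64.7 K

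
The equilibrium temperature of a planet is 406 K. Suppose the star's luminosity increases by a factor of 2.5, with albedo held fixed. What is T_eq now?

T_eq ≈ 511 K

T_eq ∝ L^(1/4) · d^(−1/2).
T′ = 406 × 2.5^(1/4) = 511 K.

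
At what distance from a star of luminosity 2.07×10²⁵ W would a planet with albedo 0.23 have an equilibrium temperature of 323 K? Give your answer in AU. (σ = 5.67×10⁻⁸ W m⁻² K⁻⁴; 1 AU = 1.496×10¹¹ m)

d ≈ 0.152 AU

From T_eq⁴ = L(1−A)/(16πσd²): d = √[L(1−A)/(16πσT_eq⁴)].
d = √[2.07×10²⁵ × 0.77 / (16π × 5.67×10⁻⁸ × (323)⁴)] = 2.27×10¹⁰ m = 0.152 AU.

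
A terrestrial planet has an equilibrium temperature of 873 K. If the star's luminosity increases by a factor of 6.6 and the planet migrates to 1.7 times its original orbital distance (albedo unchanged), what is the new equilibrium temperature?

T_eq ∝ L^(1/4) · d^(−1/2).
T′ = 873 × 6.6^(1/4) / 1.7^(1/2) = 1070 K.

T_eq ≈ 1070 K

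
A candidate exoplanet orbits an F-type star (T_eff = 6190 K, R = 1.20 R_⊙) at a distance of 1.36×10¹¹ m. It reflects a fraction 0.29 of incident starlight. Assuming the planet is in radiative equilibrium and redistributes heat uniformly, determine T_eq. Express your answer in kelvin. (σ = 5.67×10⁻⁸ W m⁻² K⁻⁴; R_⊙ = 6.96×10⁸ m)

R_⋆ = 1.20 × 6.96×10⁸ = 8.35×10⁸ m.
L = 4πR_⋆²σT_⋆⁴ = 4π(8.35×10⁸)² × 5.67×10⁻⁸ × (6190)⁴ = 7.30×10²⁶ W.
S = L/(4πd²) = 3140 W m⁻².
Energy balance: absorbed = emitted ⇒ πR²·S(1−A) = 4πR²·σT_eq⁴, so T_eq⁴ = S(1−A)/(4σ).
T_eq = [3140 × 0.71 / (4 × 5.67×10⁻⁸)]^(1/4) = (9.83×10⁹)^(1/4) = 315 K.

T_eq ≈ 315 K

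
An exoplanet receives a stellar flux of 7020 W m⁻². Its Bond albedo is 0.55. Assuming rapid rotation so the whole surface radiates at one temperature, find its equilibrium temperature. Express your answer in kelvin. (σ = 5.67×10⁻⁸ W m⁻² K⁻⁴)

T_eq ≈ 344 K

Energy balance: absorbed = emitted ⇒ πR²·S(1−A) = 4πR²·σT_eq⁴, so T_eq⁴ = S(1−A)/(4σ).
T_eq = [7020 × 0.45 / (4 × 5.67×10⁻⁸)]^(1/4) = (1.39×10¹⁰)^(1/4) = 344 K.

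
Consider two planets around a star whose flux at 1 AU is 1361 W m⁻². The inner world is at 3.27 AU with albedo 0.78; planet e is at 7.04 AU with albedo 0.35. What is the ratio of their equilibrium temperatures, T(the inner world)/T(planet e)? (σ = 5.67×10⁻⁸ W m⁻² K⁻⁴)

T_eq = [S₀(1−A)/(4σd²)]^(1/4), so T ∝ (1−A)^(1/4) / √d.
T₁ = [1361×0.22/(4×5.67×10⁻⁸×3.27²)]^(1/4) = 105.41 K.
T₂ = [1361×0.65/(4×5.67×10⁻⁸×7.04²)]^(1/4) = 94.19 K.

T₁/T₂ ≈ 1.119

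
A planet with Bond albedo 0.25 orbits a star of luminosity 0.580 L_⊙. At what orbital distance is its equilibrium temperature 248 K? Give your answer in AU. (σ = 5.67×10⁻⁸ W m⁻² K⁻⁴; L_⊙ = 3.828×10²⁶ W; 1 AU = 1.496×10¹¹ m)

L = 0.580 × 3.828×10²⁶ = 2.22×10²⁶ W.
From T_eq⁴ = L(1−A)/(16πσd²): d = √[L(1−A)/(16πσT_eq⁴)].
d = √[2.22×10²⁶ × 0.75 / (16π × 5.67×10⁻⁸ × (248)⁴)] = 1.24×10¹¹ m = 0.831 AU.

d ≈ 0.831 AU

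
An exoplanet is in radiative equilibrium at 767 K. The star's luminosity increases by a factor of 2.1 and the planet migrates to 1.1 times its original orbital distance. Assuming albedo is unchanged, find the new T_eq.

T_eq ≈ 880 K

T_eq ∝ L^(1/4) · d^(−1/2).
T′ = 767 × 2.1^(1/4) / 1.1^(1/2) = 880 K.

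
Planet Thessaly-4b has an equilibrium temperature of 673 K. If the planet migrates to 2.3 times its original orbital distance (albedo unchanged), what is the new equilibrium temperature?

T_eq ≈ 444 K

T_eq ∝ L^(1/4) · d^(−1/2).
T′ = 673 / 2.3^(1/2) = 444 K.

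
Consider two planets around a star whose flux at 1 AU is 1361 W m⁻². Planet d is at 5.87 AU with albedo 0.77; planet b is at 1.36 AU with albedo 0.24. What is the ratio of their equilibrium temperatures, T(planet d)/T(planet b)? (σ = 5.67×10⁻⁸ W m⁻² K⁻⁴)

T₁/T₂ ≈ 0.357

T_eq = [S₀(1−A)/(4σd²)]^(1/4), so T ∝ (1−A)^(1/4) / √d.
T₁ = [1361×0.23/(4×5.67×10⁻⁸×5.87²)]^(1/4) = 79.55 K.
T₂ = [1361×0.76/(4×5.67×10⁻⁸×1.36²)]^(1/4) = 222.84 K.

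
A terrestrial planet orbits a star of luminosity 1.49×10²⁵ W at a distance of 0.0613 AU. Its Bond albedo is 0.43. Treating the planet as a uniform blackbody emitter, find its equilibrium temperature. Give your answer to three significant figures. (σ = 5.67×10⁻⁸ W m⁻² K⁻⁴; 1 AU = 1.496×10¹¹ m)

d = 0.0613 AU = 9.17×10⁹ m.
Flux: S = L/(4πd²) = 1.49×10²⁵/(4π×(9.17×10⁹)²) = 1.41×10⁴ W m⁻².
Energy balance: absorbed = emitted ⇒ πR²·S(1−A) = 4πR²·σT_eq⁴, so T_eq⁴ = S(1−A)/(4σ).
T_eq = [1.41×10⁴ × 0.57 / (4 × 5.67×10⁻⁸)]^(1/4) = (3.54×10¹⁰)^(1/4) = 434 K.

T_eq ≈ 434 K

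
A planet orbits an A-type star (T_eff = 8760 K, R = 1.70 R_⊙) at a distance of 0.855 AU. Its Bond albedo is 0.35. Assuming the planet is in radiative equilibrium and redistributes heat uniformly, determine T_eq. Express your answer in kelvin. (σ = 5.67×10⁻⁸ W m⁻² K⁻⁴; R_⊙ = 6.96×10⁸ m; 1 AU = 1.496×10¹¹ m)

T_eq ≈ 535 K

R_⋆ = 1.70 × 6.96×10⁸ = 1.18×10⁹ m.
d = 0.855 AU = 1.28×10¹¹ m.
L = 4πR_⋆²σT_⋆⁴ = 4π(1.18×10⁹)² × 5.67×10⁻⁸ × (8760)⁴ = 5.87×10²⁷ W.
S = L/(4πd²) = 2.86×10⁴ W m⁻².
Energy balance: absorbed = emitted ⇒ πR²·S(1−A) = 4πR²·σT_eq⁴, so T_eq⁴ = S(1−A)/(4σ).
T_eq = [2.86×10⁴ × 0.65 / (4 × 5.67×10⁻⁸)]^(1/4) = (8.19×10¹⁰)^(1/4) = 535 K.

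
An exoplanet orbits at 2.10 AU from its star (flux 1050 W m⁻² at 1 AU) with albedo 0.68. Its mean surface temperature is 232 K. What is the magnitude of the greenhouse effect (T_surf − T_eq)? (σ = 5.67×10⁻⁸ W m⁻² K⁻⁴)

S = 1050/2.10² = 238.1 W m⁻².
T_eq = [S(1−A)/(4σ)]^(1/4) = [238.1×0.32/(4×5.67×10⁻⁸)]^(1/4) = 135.4 K.
ΔT = T_surf − T_eq = 232 − 135.4.

ΔT ≈ 96.6 K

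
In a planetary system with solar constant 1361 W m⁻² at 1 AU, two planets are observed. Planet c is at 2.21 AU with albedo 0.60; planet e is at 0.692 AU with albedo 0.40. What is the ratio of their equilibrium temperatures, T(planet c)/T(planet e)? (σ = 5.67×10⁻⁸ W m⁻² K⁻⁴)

T_eq = [S₀(1−A)/(4σd²)]^(1/4), so T ∝ (1−A)^(1/4) / √d.
T₁ = [1361×0.40/(4×5.67×10⁻⁸×2.21²)]^(1/4) = 148.89 K.
T₂ = [1361×0.60/(4×5.67×10⁻⁸×0.692²)]^(1/4) = 294.47 K.

T₁/T₂ ≈ 0.506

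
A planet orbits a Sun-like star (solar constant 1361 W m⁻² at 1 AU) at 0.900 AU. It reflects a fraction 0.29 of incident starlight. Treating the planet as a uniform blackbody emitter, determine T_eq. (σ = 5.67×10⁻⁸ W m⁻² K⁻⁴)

T_eq ≈ 269 K

Flux at 0.900 AU: S = 1361/0.900² = 1680 W m⁻².
Energy balance: absorbed = emitted ⇒ πR²·S(1−A) = 4πR²·σT_eq⁴, so T_eq⁴ = S(1−A)/(4σ).
T_eq = [1680 × 0.71 / (4 × 5.67×10⁻⁸)]^(1/4) = (5.26×10⁹)^(1/4) = 269 K.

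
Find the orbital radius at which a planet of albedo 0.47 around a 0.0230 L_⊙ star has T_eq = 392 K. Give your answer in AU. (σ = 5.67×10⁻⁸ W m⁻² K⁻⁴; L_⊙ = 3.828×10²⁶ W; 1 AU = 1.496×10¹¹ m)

L = 0.0230 × 3.828×10²⁶ = 8.80×10²⁴ W.
From T_eq⁴ = L(1−A)/(16πσd²): d = √[L(1−A)/(16πσT_eq⁴)].
d = √[8.80×10²⁴ × 0.53 / (16π × 5.67×10⁻⁸ × (392)⁴)] = 8.33×10⁹ m = 0.0557 AU.

d ≈ 0.0557 AU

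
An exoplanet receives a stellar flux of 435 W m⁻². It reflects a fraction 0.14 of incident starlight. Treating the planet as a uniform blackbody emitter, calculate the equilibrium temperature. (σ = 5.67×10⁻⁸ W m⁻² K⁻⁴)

T_eq ≈ 202 K

Energy balance: absorbed = emitted ⇒ πR²·S(1−A) = 4πR²·σT_eq⁴, so T_eq⁴ = S(1−A)/(4σ).
T_eq = [435 × 0.86 / (4 × 5.67×10⁻⁸)]^(1/4) = (1.65×10⁹)^(1/4) = 202 K.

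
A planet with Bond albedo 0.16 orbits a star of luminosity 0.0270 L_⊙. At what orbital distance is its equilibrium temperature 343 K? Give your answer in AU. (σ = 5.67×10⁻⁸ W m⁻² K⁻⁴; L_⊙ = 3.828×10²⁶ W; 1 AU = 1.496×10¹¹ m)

L = 0.0270 × 3.828×10²⁶ = 1.03×10²⁵ W.
From T_eq⁴ = L(1−A)/(16πσd²): d = √[L(1−A)/(16πσT_eq⁴)].
d = √[1.03×10²⁵ × 0.84 / (16π × 5.67×10⁻⁸ × (343)⁴)] = 1.48×10¹⁰ m = 0.0992 AU.

d ≈ 0.0992 AU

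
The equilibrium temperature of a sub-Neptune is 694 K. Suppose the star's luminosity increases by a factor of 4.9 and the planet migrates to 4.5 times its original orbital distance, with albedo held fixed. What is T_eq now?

T_eq ≈ 487 K

T_eq ∝ L^(1/4) · d^(−1/2).
T′ = 694 × 4.9^(1/4) / 4.5^(1/2) = 487 K.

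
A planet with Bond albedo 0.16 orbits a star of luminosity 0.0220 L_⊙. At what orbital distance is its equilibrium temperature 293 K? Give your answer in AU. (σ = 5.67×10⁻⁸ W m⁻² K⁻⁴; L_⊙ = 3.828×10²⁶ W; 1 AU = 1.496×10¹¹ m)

L = 0.0220 × 3.828×10²⁶ = 8.42×10²⁴ W.
From T_eq⁴ = L(1−A)/(16πσd²): d = √[L(1−A)/(16πσT_eq⁴)].
d = √[8.42×10²⁴ × 0.84 / (16π × 5.67×10⁻⁸ × (293)⁴)] = 1.84×10¹⁰ m = 0.123 AU.

d ≈ 0.123 AU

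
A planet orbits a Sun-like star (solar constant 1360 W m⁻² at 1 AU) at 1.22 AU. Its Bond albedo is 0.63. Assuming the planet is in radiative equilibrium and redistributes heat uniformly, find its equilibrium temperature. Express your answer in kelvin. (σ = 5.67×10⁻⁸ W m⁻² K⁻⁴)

T_eq ≈ 196 K

Flux at 1.22 AU: S = 1360/1.22² = 914 W m⁻².
Energy balance: absorbed = emitted ⇒ πR²·S(1−A) = 4πR²·σT_eq⁴, so T_eq⁴ = S(1−A)/(4σ).
T_eq = [914 × 0.37 / (4 × 5.67×10⁻⁸)]^(1/4) = (1.49×10⁹)^(1/4) = 196 K.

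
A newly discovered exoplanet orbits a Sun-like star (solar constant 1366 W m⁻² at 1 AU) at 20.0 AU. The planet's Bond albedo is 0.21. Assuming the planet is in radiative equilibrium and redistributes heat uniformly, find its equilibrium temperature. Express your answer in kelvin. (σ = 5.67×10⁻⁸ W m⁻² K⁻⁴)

T_eq ≈ 58.7 K

Flux at 20.0 AU: S = 1366/20.0² = 3.42 W m⁻².
Energy balance: absorbed = emitted ⇒ πR²·S(1−A) = 4πR²·σT_eq⁴, so T_eq⁴ = S(1−A)/(4σ).
T_eq = [3.42 × 0.79 / (4 × 5.67×10⁻⁸)]^(1/4) = (1.19×10⁷)^(1/4) = 58.7 K.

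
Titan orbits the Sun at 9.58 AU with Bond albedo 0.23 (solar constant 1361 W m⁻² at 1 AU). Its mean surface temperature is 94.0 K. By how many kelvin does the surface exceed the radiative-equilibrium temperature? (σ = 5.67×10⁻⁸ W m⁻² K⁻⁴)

S = 1361/9.58² = 14.83 W m⁻².
T_eq = [S(1−A)/(4σ)]^(1/4) = [14.83×0.77/(4×5.67×10⁻⁸)]^(1/4) = 84.2 K.
ΔT = T_surf − T_eq = 94 − 84.2.

ΔT ≈ 9.8 K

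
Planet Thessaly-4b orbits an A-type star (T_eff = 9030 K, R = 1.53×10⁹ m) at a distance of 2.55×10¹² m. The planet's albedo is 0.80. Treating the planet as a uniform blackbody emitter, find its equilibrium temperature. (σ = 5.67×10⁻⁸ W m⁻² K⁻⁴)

L = 4πR_⋆²σT_⋆⁴ = 4π(1.53×10⁹)² × 5.67×10⁻⁸ × (9030)⁴ = 1.11×10²⁸ W.
S = L/(4πd²) = 136 W m⁻².
Energy balance: absorbed = emitted ⇒ πR²·S(1−A) = 4πR²·σT_eq⁴, so T_eq⁴ = S(1−A)/(4σ).
T_eq = [136 × 0.20 / (4 × 5.67×10⁻⁸)]^(1/4) = (1.20×10⁸)^(1/4) = 105 K.

T_eq ≈ 105 K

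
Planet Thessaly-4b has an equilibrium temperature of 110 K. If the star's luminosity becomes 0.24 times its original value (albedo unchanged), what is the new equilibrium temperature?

T_eq ≈ 77.0 K

T_eq ∝ L^(1/4) · d^(−1/2).
T′ = 110 × 0.24^(1/4) = 77.0 K.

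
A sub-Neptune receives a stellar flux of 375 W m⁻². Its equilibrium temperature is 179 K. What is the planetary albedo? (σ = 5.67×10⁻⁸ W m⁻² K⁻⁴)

From T_eq⁴ = S(1−A)/(4σ): 1−A = 4σT_eq⁴/S.
1−A = 4 × 5.67×10⁻⁸ × (179)⁴ / 375 = 0.621.

A ≈ 0.38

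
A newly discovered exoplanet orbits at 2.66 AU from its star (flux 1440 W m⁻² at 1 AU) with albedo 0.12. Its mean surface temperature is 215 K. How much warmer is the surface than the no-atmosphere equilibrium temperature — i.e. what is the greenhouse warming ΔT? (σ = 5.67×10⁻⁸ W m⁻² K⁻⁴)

ΔT ≈ 47.4 K

S = 1440/2.66² = 203.5 W m⁻².
T_eq = [S(1−A)/(4σ)]^(1/4) = [203.5×0.88/(4×5.67×10⁻⁸)]^(1/4) = 167.6 K.
ΔT = T_surf − T_eq = 215 − 167.6.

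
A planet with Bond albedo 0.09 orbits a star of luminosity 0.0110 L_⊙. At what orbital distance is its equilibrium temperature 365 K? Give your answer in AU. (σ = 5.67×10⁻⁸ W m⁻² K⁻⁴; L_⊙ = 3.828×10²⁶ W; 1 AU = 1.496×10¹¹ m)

L = 0.0110 × 3.828×10²⁶ = 4.21×10²⁴ W.
From T_eq⁴ = L(1−A)/(16πσd²): d = √[L(1−A)/(16πσT_eq⁴)].
d = √[4.21×10²⁴ × 0.91 / (16π × 5.67×10⁻⁸ × (365)⁴)] = 8.70×10⁹ m = 0.0582 AU.

d ≈ 0.0582 AU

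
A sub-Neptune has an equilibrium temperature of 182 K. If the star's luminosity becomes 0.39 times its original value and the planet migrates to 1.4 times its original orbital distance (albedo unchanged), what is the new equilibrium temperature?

T_eq ≈ 122 K

T_eq ∝ L^(1/4) · d^(−1/2).
T′ = 182 × 0.39^(1/4) / 1.4^(1/2) = 122 K.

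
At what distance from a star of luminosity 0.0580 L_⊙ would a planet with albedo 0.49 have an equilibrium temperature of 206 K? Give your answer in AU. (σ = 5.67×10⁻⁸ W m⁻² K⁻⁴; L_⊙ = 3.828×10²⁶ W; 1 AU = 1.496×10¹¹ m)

L = 0.0580 × 3.828×10²⁶ = 2.22×10²⁵ W.
From T_eq⁴ = L(1−A)/(16πσd²): d = √[L(1−A)/(16πσT_eq⁴)].
d = √[2.22×10²⁵ × 0.51 / (16π × 5.67×10⁻⁸ × (206)⁴)] = 4.70×10¹⁰ m = 0.314 AU.

d ≈ 0.314 AU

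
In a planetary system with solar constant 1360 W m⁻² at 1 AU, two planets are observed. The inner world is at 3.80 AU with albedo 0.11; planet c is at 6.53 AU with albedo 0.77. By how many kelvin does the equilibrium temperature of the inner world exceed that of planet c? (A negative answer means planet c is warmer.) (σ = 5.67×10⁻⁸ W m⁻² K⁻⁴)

ΔT ≈ 63.2 K

T_eq = [S₀(1−A)/(4σd²)]^(1/4), so T ∝ (1−A)^(1/4) / √d.
T₁ = [1360×0.89/(4×5.67×10⁻⁸×3.80²)]^(1/4) = 138.65 K.
T₂ = [1360×0.23/(4×5.67×10⁻⁸×6.53²)]^(1/4) = 75.41 K.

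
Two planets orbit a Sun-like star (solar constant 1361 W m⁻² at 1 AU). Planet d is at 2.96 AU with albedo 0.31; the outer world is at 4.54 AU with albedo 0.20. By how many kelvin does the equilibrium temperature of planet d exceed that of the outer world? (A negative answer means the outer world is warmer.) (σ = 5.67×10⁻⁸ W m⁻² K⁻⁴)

ΔT ≈ 23.9 K

T_eq = [S₀(1−A)/(4σd²)]^(1/4), so T ∝ (1−A)^(1/4) / √d.
T₁ = [1361×0.69/(4×5.67×10⁻⁸×2.96²)]^(1/4) = 147.44 K.
T₂ = [1361×0.80/(4×5.67×10⁻⁸×4.54²)]^(1/4) = 123.54 K.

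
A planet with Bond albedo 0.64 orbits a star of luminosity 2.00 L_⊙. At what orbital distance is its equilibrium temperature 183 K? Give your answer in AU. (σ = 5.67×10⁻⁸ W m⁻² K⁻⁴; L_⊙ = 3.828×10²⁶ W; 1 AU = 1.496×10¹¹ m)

L = 2.00 × 3.828×10²⁶ = 7.66×10²⁶ W.
From T_eq⁴ = L(1−A)/(16πσd²): d = √[L(1−A)/(16πσT_eq⁴)].
d = √[7.66×10²⁶ × 0.36 / (16π × 5.67×10⁻⁸ × (183)⁴)] = 2.94×10¹¹ m = 1.96 AU.

d ≈ 1.96 AU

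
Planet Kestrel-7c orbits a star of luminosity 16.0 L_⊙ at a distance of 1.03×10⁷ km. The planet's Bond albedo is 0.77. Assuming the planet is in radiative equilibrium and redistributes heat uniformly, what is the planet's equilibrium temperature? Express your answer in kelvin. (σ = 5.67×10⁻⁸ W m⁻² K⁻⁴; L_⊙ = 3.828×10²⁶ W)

T_eq ≈ 1470 K

d = 1.03×10⁷ km = 1.03×10¹⁰ m.
L = 16.0 × 3.828×10²⁶ = 6.12×10²⁷ W.
Flux: S = L/(4πd²) = 6.12×10²⁷/(4π×(1.03×10¹⁰)²) = 4.59×10⁶ W m⁻².
Energy balance: absorbed = emitted ⇒ πR²·S(1−A) = 4πR²·σT_eq⁴, so T_eq⁴ = S(1−A)/(4σ).
T_eq = [4.59×10⁶ × 0.23 / (4 × 5.67×10⁻⁸)]^(1/4) = (4.66×10¹²)^(1/4) = 1470 K.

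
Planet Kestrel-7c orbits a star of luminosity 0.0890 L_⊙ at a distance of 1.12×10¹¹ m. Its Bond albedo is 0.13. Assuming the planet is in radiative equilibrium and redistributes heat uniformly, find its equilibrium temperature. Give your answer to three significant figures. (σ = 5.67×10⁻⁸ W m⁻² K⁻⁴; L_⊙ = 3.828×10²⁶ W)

T_eq ≈ 170 K

L = 0.0890 × 3.828×10²⁶ = 3.41×10²⁵ W.
Flux: S = L/(4πd²) = 3.41×10²⁵/(4π×(1.12×10¹¹)²) = 216 W m⁻².
Energy balance: absorbed = emitted ⇒ πR²·S(1−A) = 4πR²·σT_eq⁴, so T_eq⁴ = S(1−A)/(4σ).
T_eq = [216 × 0.87 / (4 × 5.67×10⁻⁸)]^(1/4) = (8.29×10⁸)^(1/4) = 170 K.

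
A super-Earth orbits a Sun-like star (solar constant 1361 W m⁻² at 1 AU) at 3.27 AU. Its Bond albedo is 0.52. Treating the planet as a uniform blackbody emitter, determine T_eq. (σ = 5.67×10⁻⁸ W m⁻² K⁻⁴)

T_eq ≈ 128 K

Flux at 3.27 AU: S = 1361/3.27² = 127 W m⁻².
Energy balance: absorbed = emitted ⇒ πR²·S(1−A) = 4πR²·σT_eq⁴, so T_eq⁴ = S(1−A)/(4σ).
T_eq = [127 × 0.48 / (4 × 5.67×10⁻⁸)]^(1/4) = (2.69×10⁸)^(1/4) = 128 K.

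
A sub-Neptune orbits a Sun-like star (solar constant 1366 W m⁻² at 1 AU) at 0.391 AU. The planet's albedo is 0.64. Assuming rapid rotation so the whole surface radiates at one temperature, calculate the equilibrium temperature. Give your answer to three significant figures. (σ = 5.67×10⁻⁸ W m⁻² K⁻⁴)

Flux at 0.391 AU: S = 1366/0.391² = 8940 W m⁻².
Energy balance: absorbed = emitted ⇒ πR²·S(1−A) = 4πR²·σT_eq⁴, so T_eq⁴ = S(1−A)/(4σ).
T_eq = [8940 × 0.36 / (4 × 5.67×10⁻⁸)]^(1/4) = (1.42×10¹⁰)^(1/4) = 345 K.

T_eq ≈ 345 K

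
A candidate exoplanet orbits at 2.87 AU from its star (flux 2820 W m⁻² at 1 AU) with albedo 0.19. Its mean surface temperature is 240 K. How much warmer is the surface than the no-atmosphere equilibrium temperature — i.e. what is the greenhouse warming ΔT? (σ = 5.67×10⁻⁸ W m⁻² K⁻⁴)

S = 2820/2.87² = 342.4 W m⁻².
T_eq = [S(1−A)/(4σ)]^(1/4) = [342.4×0.81/(4×5.67×10⁻⁸)]^(1/4) = 187.0 K.
ΔT = T_surf − T_eq = 240 − 187.0.

ΔT ≈ 53.0 K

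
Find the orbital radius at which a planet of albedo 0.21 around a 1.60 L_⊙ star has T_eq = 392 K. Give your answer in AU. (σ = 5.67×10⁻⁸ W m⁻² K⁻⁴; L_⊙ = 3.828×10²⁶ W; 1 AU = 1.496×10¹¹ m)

d ≈ 0.567 AU

L = 1.60 × 3.828×10²⁶ = 6.12×10²⁶ W.
From T_eq⁴ = L(1−A)/(16πσd²): d = √[L(1−A)/(16πσT_eq⁴)].
d = √[6.12×10²⁶ × 0.79 / (16π × 5.67×10⁻⁸ × (392)⁴)] = 8.48×10¹⁰ m = 0.567 AU.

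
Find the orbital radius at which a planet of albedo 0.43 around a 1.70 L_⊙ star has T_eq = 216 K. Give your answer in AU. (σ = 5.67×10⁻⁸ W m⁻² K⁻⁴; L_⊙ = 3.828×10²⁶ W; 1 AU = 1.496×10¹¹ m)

d ≈ 1.63 AU

L = 1.70 × 3.828×10²⁶ = 6.51×10²⁶ W.
From T_eq⁴ = L(1−A)/(16πσd²): d = √[L(1−A)/(16πσT_eq⁴)].
d = √[6.51×10²⁶ × 0.57 / (16π × 5.67×10⁻⁸ × (216)⁴)] = 2.45×10¹¹ m = 1.63 AU.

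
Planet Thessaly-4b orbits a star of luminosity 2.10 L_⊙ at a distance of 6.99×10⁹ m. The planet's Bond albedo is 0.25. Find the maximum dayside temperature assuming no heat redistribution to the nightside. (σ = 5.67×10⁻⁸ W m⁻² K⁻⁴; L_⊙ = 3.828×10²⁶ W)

T_ss ≈ 2040 K

L = 2.10 × 3.828×10²⁶ = 8.04×10²⁶ W.
Flux: S = L/(4πd²) = 8.04×10²⁶/(4π×(6.99×10⁹)²) = 1.31×10⁶ W m⁻².
With no redistribution each surface element balances locally: S(1−A) = σT⁴.
T = [1.31×10⁶ × 0.75 / 5.67×10⁻⁸]^(1/4) = (1.73×10¹³)^(1/4) = 2040 K.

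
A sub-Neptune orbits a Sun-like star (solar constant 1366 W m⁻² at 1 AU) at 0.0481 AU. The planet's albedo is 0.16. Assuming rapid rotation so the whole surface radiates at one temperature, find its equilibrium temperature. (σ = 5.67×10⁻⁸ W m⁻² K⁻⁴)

Flux at 0.0481 AU: S = 1366/0.0481² = 5.90×10⁵ W m⁻².
Energy balance: absorbed = emitted ⇒ πR²·S(1−A) = 4πR²·σT_eq⁴, so T_eq⁴ = S(1−A)/(4σ).
T_eq = [5.90×10⁵ × 0.84 / (4 × 5.67×10⁻⁸)]^(1/4) = (2.19×10¹²)^(1/4) = 1220 K.

T_eq ≈ 1220 K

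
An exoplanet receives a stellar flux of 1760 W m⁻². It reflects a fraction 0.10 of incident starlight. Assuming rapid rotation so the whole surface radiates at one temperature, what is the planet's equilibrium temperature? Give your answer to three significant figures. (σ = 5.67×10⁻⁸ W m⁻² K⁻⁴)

T_eq ≈ 289 K

Energy balance: absorbed = emitted ⇒ πR²·S(1−A) = 4πR²·σT_eq⁴, so T_eq⁴ = S(1−A)/(4σ).
T_eq = [1760 × 0.90 / (4 × 5.67×10⁻⁸)]^(1/4) = (6.98×10⁹)^(1/4) = 289 K.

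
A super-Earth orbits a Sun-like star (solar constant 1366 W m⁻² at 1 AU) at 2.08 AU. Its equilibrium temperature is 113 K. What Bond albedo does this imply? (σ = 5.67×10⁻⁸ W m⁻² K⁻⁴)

Flux at 2.08 AU: S = 1366/2.08² = 316 W m⁻².
From T_eq⁴ = S(1−A)/(4σ): 1−A = 4σT_eq⁴/S.
1−A = 4 × 5.67×10⁻⁸ × (113)⁴ / 316 = 0.117.

A ≈ 0.88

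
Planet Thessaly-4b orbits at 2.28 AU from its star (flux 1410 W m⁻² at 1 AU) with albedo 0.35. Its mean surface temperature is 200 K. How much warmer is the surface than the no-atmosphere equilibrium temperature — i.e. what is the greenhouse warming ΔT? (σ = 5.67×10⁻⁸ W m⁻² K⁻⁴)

ΔT ≈ 33.0 K

S = 1410/2.28² = 271.2 W m⁻².
T_eq = [S(1−A)/(4σ)]^(1/4) = [271.2×0.65/(4×5.67×10⁻⁸)]^(1/4) = 167.0 K.
ΔT = T_surf − T_eq = 200 − 167.0.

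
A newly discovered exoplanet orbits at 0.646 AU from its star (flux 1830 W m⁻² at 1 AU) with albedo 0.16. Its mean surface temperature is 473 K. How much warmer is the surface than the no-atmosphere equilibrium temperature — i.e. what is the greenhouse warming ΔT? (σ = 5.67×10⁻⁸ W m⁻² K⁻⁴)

ΔT ≈ 116.0 K

S = 1830/0.646² = 4385 W m⁻².
T_eq = [S(1−A)/(4σ)]^(1/4) = [4385×0.84/(4×5.67×10⁻⁸)]^(1/4) = 357.0 K.
ΔT = T_surf − T_eq = 473 − 357.0.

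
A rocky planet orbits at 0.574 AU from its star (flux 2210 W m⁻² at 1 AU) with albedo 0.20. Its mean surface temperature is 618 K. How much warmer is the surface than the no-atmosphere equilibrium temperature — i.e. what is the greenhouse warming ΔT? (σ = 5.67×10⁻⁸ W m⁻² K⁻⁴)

ΔT ≈ 225.8 K

S = 2210/0.574² = 6708 W m⁻².
T_eq = [S(1−A)/(4σ)]^(1/4) = [6708×0.80/(4×5.67×10⁻⁸)]^(1/4) = 392.2 K.
ΔT = T_surf − T_eq = 618 − 392.2.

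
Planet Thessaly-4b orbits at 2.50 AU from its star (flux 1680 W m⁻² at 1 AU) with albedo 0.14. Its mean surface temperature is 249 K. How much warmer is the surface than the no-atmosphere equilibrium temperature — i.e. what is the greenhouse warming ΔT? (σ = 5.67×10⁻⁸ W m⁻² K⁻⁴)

ΔT ≈ 70.3 K

S = 1680/2.50² = 268.8 W m⁻².
T_eq = [S(1−A)/(4σ)]^(1/4) = [268.8×0.86/(4×5.67×10⁻⁸)]^(1/4) = 178.7 K.
ΔT = T_surf − T_eq = 249 − 178.7.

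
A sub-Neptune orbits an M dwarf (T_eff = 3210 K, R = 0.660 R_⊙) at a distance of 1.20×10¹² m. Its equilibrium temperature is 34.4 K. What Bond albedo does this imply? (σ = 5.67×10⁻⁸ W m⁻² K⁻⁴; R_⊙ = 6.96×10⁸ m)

R_⋆ = 0.660 × 6.96×10⁸ = 4.59×10⁸ m.
L = 4πR_⋆²σT_⋆⁴ = 4π(4.59×10⁸)² × 5.67×10⁻⁸ × (3210)⁴ = 1.60×10²⁵ W.
S = L/(4πd²) = 0.882 W m⁻².
From T_eq⁴ = S(1−A)/(4σ): 1−A = 4σT_eq⁴/S.
1−A = 4 × 5.67×10⁻⁸ × (34.4)⁴ / 0.882 = 0.360.

A ≈ 0.64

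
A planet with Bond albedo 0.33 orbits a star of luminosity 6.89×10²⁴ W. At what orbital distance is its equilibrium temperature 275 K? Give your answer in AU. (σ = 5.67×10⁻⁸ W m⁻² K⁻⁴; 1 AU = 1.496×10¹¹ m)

From T_eq⁴ = L(1−A)/(16πσd²): d = √[L(1−A)/(16πσT_eq⁴)].
d = √[6.89×10²⁴ × 0.67 / (16π × 5.67×10⁻⁸ × (275)⁴)] = 1.68×10¹⁰ m = 0.112 AU.

d ≈ 0.112 AU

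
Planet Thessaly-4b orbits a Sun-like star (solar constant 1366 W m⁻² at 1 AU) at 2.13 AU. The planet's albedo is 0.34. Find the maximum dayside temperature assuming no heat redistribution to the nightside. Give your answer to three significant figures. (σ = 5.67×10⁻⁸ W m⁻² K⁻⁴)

T_ss ≈ 243 K

Flux at 2.13 AU: S = 1366/2.13² = 301 W m⁻².
With no redistribution each surface element balances locally: S(1−A) = σT⁴.
T = [301 × 0.66 / 5.67×10⁻⁸]^(1/4) = (3.50×10⁹)^(1/4) = 243 K.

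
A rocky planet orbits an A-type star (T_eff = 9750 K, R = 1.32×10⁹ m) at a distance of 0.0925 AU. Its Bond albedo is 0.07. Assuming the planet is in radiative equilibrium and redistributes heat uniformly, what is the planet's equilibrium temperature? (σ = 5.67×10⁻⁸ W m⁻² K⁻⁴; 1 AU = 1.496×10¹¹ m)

d = 0.0925 AU = 1.38×10¹⁰ m.
L = 4πR_⋆²σT_⋆⁴ = 4π(1.32×10⁹)² × 5.67×10⁻⁸ × (9750)⁴ = 1.12×10²⁸ W.
S = L/(4πd²) = 4.66×10⁶ W m⁻².
Energy balance: absorbed = emitted ⇒ πR²·S(1−A) = 4πR²·σT_eq⁴, so T_eq⁴ = S(1−A)/(4σ).
T_eq = [4.66×10⁶ × 0.93 / (4 × 5.67×10⁻⁸)]^(1/4) = (1.91×10¹³)^(1/4) = 2090 K.

T_eq ≈ 2090 K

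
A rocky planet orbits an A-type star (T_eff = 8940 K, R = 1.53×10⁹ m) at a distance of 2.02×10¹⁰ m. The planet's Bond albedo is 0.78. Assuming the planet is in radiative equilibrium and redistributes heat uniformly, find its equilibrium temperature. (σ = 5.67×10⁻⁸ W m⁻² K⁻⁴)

T_eq ≈ 1190 K

L = 4πR_⋆²σT_⋆⁴ = 4π(1.53×10⁹)² × 5.67×10⁻⁸ × (8940)⁴ = 1.07×10²⁸ W.
S = L/(4πd²) = 2.08×10⁶ W m⁻².
Energy balance: absorbed = emitted ⇒ πR²·S(1−A) = 4πR²·σT_eq⁴, so T_eq⁴ = S(1−A)/(4σ).
T_eq = [2.08×10⁶ × 0.22 / (4 × 5.67×10⁻⁸)]^(1/4) = (2.02×10¹²)^(1/4) = 1190 K.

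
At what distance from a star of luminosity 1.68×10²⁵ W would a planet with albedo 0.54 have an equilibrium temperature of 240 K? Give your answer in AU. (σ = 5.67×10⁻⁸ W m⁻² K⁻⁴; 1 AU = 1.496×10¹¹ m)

From T_eq⁴ = L(1−A)/(16πσd²): d = √[L(1−A)/(16πσT_eq⁴)].
d = √[1.68×10²⁵ × 0.46 / (16π × 5.67×10⁻⁸ × (240)⁴)] = 2.86×10¹⁰ m = 0.191 AU.

d ≈ 0.191 AU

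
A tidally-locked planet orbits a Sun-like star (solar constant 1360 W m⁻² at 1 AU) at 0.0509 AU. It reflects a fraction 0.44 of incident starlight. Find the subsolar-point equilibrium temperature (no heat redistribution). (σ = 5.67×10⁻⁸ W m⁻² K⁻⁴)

Flux at 0.0509 AU: S = 1360/0.0509² = 5.25×10⁵ W m⁻².
At the subsolar point the surface absorbs S(1−A) and emits σT⁴ per unit area — no factor of 4, since only the local patch is in balance.
T = [5.25×10⁵ × 0.56 / 5.67×10⁻⁸]^(1/4) = (5.18×10¹²)^(1/4) = 1510 K.

T_ss ≈ 1510 K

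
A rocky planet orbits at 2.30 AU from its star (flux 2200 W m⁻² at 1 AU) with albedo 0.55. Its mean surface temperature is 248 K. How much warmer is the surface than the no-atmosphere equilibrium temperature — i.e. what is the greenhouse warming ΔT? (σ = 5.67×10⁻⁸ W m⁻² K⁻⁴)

ΔT ≈ 78.5 K

S = 2200/2.30² = 415.9 W m⁻².
T_eq = [S(1−A)/(4σ)]^(1/4) = [415.9×0.45/(4×5.67×10⁻⁸)]^(1/4) = 169.5 K.
ΔT = T_surf − T_eq = 248 − 169.5.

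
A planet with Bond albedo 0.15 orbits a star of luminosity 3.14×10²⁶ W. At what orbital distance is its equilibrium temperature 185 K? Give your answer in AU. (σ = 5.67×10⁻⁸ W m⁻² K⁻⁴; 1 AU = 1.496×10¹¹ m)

From T_eq⁴ = L(1−A)/(16πσd²): d = √[L(1−A)/(16πσT_eq⁴)].
d = √[3.14×10²⁶ × 0.85 / (16π × 5.67×10⁻⁸ × (185)⁴)] = 2.83×10¹¹ m = 1.89 AU.

d ≈ 1.89 AU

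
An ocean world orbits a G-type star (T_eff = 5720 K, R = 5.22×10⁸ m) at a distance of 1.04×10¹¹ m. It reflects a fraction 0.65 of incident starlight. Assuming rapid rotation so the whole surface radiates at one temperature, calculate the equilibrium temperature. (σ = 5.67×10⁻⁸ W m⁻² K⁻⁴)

L = 4πR_⋆²σT_⋆⁴ = 4π(5.22×10⁸)² × 5.67×10⁻⁸ × (5720)⁴ = 2.08×10²⁶ W.
S = L/(4πd²) = 1530 W m⁻².
Energy balance: absorbed = emitted ⇒ πR²·S(1−A) = 4πR²·σT_eq⁴, so T_eq⁴ = S(1−A)/(4σ).
T_eq = [1530 × 0.35 / (4 × 5.67×10⁻⁸)]^(1/4) = (2.36×10⁹)^(1/4) = 220 K.

T_eq ≈ 220 K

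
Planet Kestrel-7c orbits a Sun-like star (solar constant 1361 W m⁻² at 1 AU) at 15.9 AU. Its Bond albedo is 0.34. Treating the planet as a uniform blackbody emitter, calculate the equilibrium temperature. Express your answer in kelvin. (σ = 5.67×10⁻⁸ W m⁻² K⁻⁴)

Flux at 15.9 AU: S = 1361/15.9² = 5.38 W m⁻².
Energy balance: absorbed = emitted ⇒ πR²·S(1−A) = 4πR²·σT_eq⁴, so T_eq⁴ = S(1−A)/(4σ).
T_eq = [5.38 × 0.66 / (4 × 5.67×10⁻⁸)]^(1/4) = (1.57×10⁷)^(1/4) = 62.9 K.

T_eq ≈ 62.9 K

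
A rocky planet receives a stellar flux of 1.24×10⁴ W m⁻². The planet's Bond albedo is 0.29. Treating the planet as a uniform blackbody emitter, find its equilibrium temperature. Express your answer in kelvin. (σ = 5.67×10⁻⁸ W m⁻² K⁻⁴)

T_eq ≈ 444 K

Energy balance: absorbed = emitted ⇒ πR²·S(1−A) = 4πR²·σT_eq⁴, so T_eq⁴ = S(1−A)/(4σ).
T_eq = [1.24×10⁴ × 0.71 / (4 × 5.67×10⁻⁸)]^(1/4) = (3.88×10¹⁰)^(1/4) = 444 K.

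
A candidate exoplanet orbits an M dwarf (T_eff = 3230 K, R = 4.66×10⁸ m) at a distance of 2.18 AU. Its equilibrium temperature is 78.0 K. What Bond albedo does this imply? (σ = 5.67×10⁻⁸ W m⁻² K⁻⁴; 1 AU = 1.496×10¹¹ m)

d = 2.18 AU = 3.26×10¹¹ m.
L = 4πR_⋆²σT_⋆⁴ = 4π(4.66×10⁸)² × 5.67×10⁻⁸ × (3230)⁴ = 1.68×10²⁵ W.
S = L/(4πd²) = 12.6 W m⁻².
From T_eq⁴ = S(1−A)/(4σ): 1−A = 4σT_eq⁴/S.
1−A = 4 × 5.67×10⁻⁸ × (78.0)⁴ / 12.6 = 0.666.

A ≈ 0.33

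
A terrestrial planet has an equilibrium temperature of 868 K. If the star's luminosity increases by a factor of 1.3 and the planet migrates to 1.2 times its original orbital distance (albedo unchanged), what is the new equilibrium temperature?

T_eq ∝ L^(1/4) · d^(−1/2).
T′ = 868 × 1.3^(1/4) / 1.2^(1/2) = 846 K.

T_eq ≈ 846 K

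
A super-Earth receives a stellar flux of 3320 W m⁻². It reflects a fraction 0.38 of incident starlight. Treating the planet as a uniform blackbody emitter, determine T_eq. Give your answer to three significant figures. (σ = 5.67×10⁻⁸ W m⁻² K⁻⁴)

Energy balance: absorbed = emitted ⇒ πR²·S(1−A) = 4πR²·σT_eq⁴, so T_eq⁴ = S(1−A)/(4σ).
T_eq = [3320 × 0.62 / (4 × 5.67×10⁻⁸)]^(1/4) = (9.08×10⁹)^(1/4) = 309 K.

T_eq ≈ 309 K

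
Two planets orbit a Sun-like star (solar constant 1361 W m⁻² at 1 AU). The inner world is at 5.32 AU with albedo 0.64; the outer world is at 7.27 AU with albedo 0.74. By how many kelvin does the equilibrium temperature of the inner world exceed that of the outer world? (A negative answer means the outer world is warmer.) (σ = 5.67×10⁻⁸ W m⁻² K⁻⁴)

T_eq = [S₀(1−A)/(4σd²)]^(1/4), so T ∝ (1−A)^(1/4) / √d.
T₁ = [1361×0.36/(4×5.67×10⁻⁸×5.32²)]^(1/4) = 93.47 K.
T₂ = [1361×0.26/(4×5.67×10⁻⁸×7.27²)]^(1/4) = 73.71 K.

ΔT ≈ 19.8 K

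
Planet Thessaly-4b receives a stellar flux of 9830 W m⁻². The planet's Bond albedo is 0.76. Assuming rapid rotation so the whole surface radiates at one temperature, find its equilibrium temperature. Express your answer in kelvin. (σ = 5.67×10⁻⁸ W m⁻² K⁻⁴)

Energy balance: absorbed = emitted ⇒ πR²·S(1−A) = 4πR²·σT_eq⁴, so T_eq⁴ = S(1−A)/(4σ).
T_eq = [9830 × 0.24 / (4 × 5.67×10⁻⁸)]^(1/4) = (1.04×10¹⁰)^(1/4) = 319 K.

T_eq ≈ 319 K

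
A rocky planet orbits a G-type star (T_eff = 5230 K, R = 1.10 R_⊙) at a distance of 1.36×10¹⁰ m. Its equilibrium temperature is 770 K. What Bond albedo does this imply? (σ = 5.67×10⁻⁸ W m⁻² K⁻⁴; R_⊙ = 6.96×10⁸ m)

A ≈ 0.41

R_⋆ = 1.10 × 6.96×10⁸ = 7.66×10⁸ m.
L = 4πR_⋆²σT_⋆⁴ = 4π(7.66×10⁸)² × 5.67×10⁻⁸ × (5230)⁴ = 3.12×10²⁶ W.
S = L/(4πd²) = 1.34×10⁵ W m⁻².
From T_eq⁴ = S(1−A)/(4σ): 1−A = 4σT_eq⁴/S.
1−A = 4 × 5.67×10⁻⁸ × (770)⁴ / 1.34×10⁵ = 0.593.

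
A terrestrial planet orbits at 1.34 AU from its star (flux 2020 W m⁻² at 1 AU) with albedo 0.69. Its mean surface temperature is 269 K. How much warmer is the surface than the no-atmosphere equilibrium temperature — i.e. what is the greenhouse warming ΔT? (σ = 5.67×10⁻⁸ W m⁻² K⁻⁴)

S = 2020/1.34² = 1125 W m⁻².
T_eq = [S(1−A)/(4σ)]^(1/4) = [1125×0.31/(4×5.67×10⁻⁸)]^(1/4) = 198.0 K.
ΔT = T_surf − T_eq = 269 − 198.0.

ΔT ≈ 71.0 K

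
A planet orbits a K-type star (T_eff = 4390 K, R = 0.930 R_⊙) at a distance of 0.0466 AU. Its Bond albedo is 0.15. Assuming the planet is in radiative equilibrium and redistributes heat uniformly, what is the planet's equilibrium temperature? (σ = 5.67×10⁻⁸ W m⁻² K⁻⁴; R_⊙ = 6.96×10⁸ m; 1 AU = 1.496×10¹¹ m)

T_eq ≈ 908 K

R_⋆ = 0.930 × 6.96×10⁸ = 6.47×10⁸ m.
d = 0.0466 AU = 6.97×10⁹ m.
L = 4πR_⋆²σT_⋆⁴ = 4π(6.47×10⁸)² × 5.67×10⁻⁸ × (4390)⁴ = 1.11×10²⁶ W.
S = L/(4πd²) = 1.82×10⁵ W m⁻².
Energy balance: absorbed = emitted ⇒ πR²·S(1−A) = 4πR²·σT_eq⁴, so T_eq⁴ = S(1−A)/(4σ).
T_eq = [1.82×10⁵ × 0.85 / (4 × 5.67×10⁻⁸)]^(1/4) = (6.80×10¹¹)^(1/4) = 908 K.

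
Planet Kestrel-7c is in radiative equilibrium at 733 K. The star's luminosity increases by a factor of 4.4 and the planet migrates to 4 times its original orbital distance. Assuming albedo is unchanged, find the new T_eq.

T_eq ≈ 531 K

T_eq ∝ L^(1/4) · d^(−1/2).
T′ = 733 × 4.4^(1/4) / 4^(1/2) = 531 K.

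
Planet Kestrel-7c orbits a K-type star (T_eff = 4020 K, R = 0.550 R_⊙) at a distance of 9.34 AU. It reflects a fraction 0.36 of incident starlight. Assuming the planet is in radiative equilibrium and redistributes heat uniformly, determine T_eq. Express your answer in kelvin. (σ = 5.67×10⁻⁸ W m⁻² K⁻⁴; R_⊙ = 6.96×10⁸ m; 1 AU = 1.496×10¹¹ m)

R_⋆ = 0.550 × 6.96×10⁸ = 3.83×10⁸ m.
d = 9.34 AU = 1.40×10¹² m.
L = 4πR_⋆²σT_⋆⁴ = 4π(3.83×10⁸)² × 5.67×10⁻⁸ × (4020)⁴ = 2.73×10²⁵ W.
S = L/(4πd²) = 1.11 W m⁻².
Energy balance: absorbed = emitted ⇒ πR²·S(1−A) = 4πR²·σT_eq⁴, so T_eq⁴ = S(1−A)/(4σ).
T_eq = [1.11 × 0.64 / (4 × 5.67×10⁻⁸)]^(1/4) = (3.14×10⁶)^(1/4) = 42.1 K.

T_eq ≈ 42.1 K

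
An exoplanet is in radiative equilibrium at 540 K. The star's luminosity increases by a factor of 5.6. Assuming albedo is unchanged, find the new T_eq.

T_eq ∝ L^(1/4) · d^(−1/2).
T′ = 540 × 5.6^(1/4) = 831 K.

T_eq ≈ 831 K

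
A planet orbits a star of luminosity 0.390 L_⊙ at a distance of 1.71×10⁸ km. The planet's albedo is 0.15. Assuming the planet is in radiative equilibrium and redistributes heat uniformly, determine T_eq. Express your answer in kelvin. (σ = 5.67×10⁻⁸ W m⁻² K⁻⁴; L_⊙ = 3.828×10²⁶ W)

d = 1.71×10⁸ km = 1.71×10¹¹ m.
L = 0.390 × 3.828×10²⁶ = 1.49×10²⁶ W.
Flux: S = L/(4πd²) = 1.49×10²⁶/(4π×(1.71×10¹¹)²) = 406 W m⁻².
Energy balance: absorbed = emitted ⇒ πR²·S(1−A) = 4πR²·σT_eq⁴, so T_eq⁴ = S(1−A)/(4σ).
T_eq = [406 × 0.85 / (4 × 5.67×10⁻⁸)]^(1/4) = (1.52×10⁹)^(1/4) = 198 K.

T_eq ≈ 198 K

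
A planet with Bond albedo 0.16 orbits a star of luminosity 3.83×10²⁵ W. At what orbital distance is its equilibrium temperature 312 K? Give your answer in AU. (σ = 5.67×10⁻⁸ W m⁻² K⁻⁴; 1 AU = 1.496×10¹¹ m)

From T_eq⁴ = L(1−A)/(16πσd²): d = √[L(1−A)/(16πσT_eq⁴)].
d = √[3.83×10²⁵ × 0.84 / (16π × 5.67×10⁻⁸ × (312)⁴)] = 3.45×10¹⁰ m = 0.231 AU.

d ≈ 0.231 AU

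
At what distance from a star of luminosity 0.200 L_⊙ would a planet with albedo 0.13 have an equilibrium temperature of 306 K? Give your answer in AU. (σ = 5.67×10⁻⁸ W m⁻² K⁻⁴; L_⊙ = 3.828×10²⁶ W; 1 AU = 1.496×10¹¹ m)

L = 0.200 × 3.828×10²⁶ = 7.66×10²⁵ W.
From T_eq⁴ = L(1−A)/(16πσd²): d = √[L(1−A)/(16πσT_eq⁴)].
d = √[7.66×10²⁵ × 0.87 / (16π × 5.67×10⁻⁸ × (306)⁴)] = 5.16×10¹⁰ m = 0.345 AU.

d ≈ 0.345 AU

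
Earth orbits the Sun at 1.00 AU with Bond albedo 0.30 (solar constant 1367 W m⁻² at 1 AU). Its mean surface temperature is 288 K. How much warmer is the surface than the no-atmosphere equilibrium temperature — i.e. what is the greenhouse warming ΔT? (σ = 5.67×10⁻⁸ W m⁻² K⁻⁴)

S = 1367/1.00² = 1367 W m⁻².
T_eq = [S(1−A)/(4σ)]^(1/4) = [1367×0.70/(4×5.67×10⁻⁸)]^(1/4) = 254.9 K.
ΔT = T_surf − T_eq = 288 − 254.9.

ΔT ≈ 33.1 K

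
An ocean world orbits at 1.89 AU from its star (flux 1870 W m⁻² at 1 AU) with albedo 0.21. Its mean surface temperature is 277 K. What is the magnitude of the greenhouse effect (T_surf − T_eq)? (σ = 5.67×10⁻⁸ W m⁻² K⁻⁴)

S = 1870/1.89² = 523.5 W m⁻².
T_eq = [S(1−A)/(4σ)]^(1/4) = [523.5×0.79/(4×5.67×10⁻⁸)]^(1/4) = 206.6 K.
ΔT = T_surf − T_eq = 277 − 206.6.

ΔT ≈ 70.4 K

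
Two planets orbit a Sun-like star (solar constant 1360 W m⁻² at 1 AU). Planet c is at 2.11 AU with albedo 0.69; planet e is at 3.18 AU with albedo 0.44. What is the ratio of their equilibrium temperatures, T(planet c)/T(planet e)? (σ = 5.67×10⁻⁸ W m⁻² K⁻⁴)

T₁/T₂ ≈ 1.059

T_eq = [S₀(1−A)/(4σd²)]^(1/4), so T ∝ (1−A)^(1/4) / √d.
T₁ = [1360×0.31/(4×5.67×10⁻⁸×2.11²)]^(1/4) = 142.95 K.
T₂ = [1360×0.56/(4×5.67×10⁻⁸×3.18²)]^(1/4) = 134.99 K.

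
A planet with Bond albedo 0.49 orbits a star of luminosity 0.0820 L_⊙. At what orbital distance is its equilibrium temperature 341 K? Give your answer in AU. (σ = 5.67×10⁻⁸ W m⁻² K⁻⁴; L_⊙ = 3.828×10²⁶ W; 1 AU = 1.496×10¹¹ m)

d ≈ 0.136 AU

L = 0.0820 × 3.828×10²⁶ = 3.14×10²⁵ W.
From T_eq⁴ = L(1−A)/(16πσd²): d = √[L(1−A)/(16πσT_eq⁴)].
d = √[3.14×10²⁵ × 0.51 / (16π × 5.67×10⁻⁸ × (341)⁴)] = 2.04×10¹⁰ m = 0.136 AU.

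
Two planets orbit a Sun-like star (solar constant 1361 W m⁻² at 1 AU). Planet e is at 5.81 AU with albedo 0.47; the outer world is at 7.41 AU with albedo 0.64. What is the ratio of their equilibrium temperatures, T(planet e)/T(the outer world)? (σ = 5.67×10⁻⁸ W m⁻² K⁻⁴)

T_eq = [S₀(1−A)/(4σd²)]^(1/4), so T ∝ (1−A)^(1/4) / √d.
T₁ = [1361×0.53/(4×5.67×10⁻⁸×5.81²)]^(1/4) = 98.52 K.
T₂ = [1361×0.36/(4×5.67×10⁻⁸×7.41²)]^(1/4) = 79.20 K.

T₁/T₂ ≈ 1.244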